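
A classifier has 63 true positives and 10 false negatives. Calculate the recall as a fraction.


Recall = TP / (TP + FN) = 63 / 73 = 63/73.

63/73


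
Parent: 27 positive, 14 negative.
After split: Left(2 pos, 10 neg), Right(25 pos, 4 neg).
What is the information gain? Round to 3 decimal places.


H(parent) = 0.9262. H(left) = 0.6500, H(right) = 0.5788. Weighted = (12/41)*0.6500 + (29/41)*0.5788 = 0.5996. IG = 0.9262 - 0.5996 = 0.3266, which rounds to 0.327.

0.327


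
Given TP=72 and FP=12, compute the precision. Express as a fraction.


Precision = TP / (TP + FP) = 72 / 84 = 6/7.

6/7


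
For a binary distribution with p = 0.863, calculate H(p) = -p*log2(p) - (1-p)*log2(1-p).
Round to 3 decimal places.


H = -0.863*log2(0.863) - 0.137*log2(0.137) = 0.576.

0.576


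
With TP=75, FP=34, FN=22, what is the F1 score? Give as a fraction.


Precision = 75/109 = 75/109. Recall = 75/97 = 75/97. F1 = 2*P*R/(P+R) = 75/103.

75/103


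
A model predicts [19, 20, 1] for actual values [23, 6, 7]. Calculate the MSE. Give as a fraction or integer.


MSE = (1/3) * ((23-19)^2=16 + (6-20)^2=196 + (7-1)^2=36). Sum = 248. MSE = 248/3.

248/3


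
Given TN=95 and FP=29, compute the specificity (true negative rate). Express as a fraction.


Specificity = TN / (TN + FP) = 95 / 124 = 95/124.

95/124


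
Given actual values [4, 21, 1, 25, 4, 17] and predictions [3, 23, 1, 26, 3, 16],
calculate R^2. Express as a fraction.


Mean(y) = 12. SS_res = 8. SS_tot = 524. R^2 = 1 - 8/(524) = 129/131.

129/131


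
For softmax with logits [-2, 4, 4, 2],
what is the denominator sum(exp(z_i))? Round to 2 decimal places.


Denom = e^-2=0.1353 + e^4=54.5982 + e^4=54.5982 + e^2=7.3891. Sum = 116.7208, which rounds to 116.72.

116.72


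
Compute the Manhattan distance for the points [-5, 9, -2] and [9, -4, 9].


d = sum of absolute differences: |-5-9|=14 + |9--4|=13 + |-2-9|=11 = 38.

38


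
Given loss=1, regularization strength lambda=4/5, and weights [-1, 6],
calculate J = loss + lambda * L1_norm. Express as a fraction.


L1 norm = sum(|w|) = 7. J = 1 + 4/5 * 7 = 33/5.

33/5


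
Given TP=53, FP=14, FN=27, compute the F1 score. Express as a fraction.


Precision = 53/67 = 53/67. Recall = 53/80 = 53/80. F1 = 2*P*R/(P+R) = 106/147.

106/147


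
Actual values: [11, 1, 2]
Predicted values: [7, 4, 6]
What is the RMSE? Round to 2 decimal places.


MSE = 13.6667. RMSE = sqrt(13.6667) = 3.70.

3.70


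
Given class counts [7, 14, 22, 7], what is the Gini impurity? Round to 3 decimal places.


Total = 50. Proportions: 7/50, 14/50, 22/50, 7/50. sum(p_i^2) = 0.3112. Gini = 1 - 0.3112 = 0.6888, which rounds to 0.689.

0.689


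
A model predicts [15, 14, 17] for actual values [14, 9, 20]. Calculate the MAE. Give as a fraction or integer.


MAE = (1/3) * (|14-15|=1 + |9-14|=5 + |20-17|=3). Sum = 9. MAE = 3.

3


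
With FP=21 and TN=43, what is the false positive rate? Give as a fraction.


FPR = FP / (FP + TN) = 21 / 64 = 21/64.

21/64


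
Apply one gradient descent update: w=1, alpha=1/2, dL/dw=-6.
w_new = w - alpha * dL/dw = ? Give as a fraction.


w_new = 1 - 1/2 * -6 = 1 - -3 = 4.

4


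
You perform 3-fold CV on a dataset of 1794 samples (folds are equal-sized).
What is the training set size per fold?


Each validation fold has 1794/3 = 598 samples. Training set = 1794 - 598 = 1196.

1196


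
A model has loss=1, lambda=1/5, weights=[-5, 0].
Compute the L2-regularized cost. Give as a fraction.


L2 sq norm = sum(w^2) = 25. J = 1 + 1/5 * 25 = 6.

6


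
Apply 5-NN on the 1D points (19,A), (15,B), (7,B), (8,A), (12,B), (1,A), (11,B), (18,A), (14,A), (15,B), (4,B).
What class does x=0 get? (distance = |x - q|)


Distances: |19-0|=19, |15-0|=15, |7-0|=7, |8-0|=8, |12-0|=12, |1-0|=1, |11-0|=11, |18-0|=18, |14-0|=14, |15-0|=15, |4-0|=4. 5 nearest: (1,A), (4,B), (7,B), (8,A), (11,B). Counts: {'A': 2, 'B': 3}. Majority class: B.

B


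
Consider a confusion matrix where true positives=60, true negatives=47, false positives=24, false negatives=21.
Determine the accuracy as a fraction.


Accuracy = (TP + TN) / (TP + TN + FP + FN) = (60 + 47) / 152 = 107/152.

107/152


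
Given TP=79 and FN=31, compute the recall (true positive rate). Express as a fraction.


Recall = TP / (TP + FN) = 79 / 110 = 79/110.

79/110


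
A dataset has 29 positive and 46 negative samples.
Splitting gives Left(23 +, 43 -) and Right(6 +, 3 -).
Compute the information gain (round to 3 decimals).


H(parent) = 0.9626. H(left) = 0.9327, H(right) = 0.9183. Weighted = (66/75)*0.9327 + (9/75)*0.9183 = 0.9310. IG = 0.9626 - 0.9310 = 0.0316, which rounds to 0.032.

0.032


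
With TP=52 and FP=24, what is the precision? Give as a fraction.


Precision = TP / (TP + FP) = 52 / 76 = 13/19.

13/19


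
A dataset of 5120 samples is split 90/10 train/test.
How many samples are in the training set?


Test set = 5120 * 10% = 512. Training set = 5120 - 512 = 4608.

4608


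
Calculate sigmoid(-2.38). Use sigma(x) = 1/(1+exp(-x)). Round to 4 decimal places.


sigma(-2.38) = 1/(1+e^(2.38)) = 1/(1+10.804903) = 1/11.804903 = 0.0847.

0.0847


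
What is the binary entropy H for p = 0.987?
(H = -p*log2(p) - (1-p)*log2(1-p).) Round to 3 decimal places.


H = -0.987*log2(0.987) - 0.013*log2(0.013) = 0.100.

0.100


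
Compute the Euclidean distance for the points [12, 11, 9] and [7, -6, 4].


d = sqrt(sum of squared differences). (12-7)^2=25, (11--6)^2=289, (9-4)^2=25. Sum = 339.

sqrt(339)


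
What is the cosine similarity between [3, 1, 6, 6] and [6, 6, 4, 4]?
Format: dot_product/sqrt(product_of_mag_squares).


dot = 72. |a|^2 = 82, |b|^2 = 104. cos = 72/sqrt(8528).

72/sqrt(8528)


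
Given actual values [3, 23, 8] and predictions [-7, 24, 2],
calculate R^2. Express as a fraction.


Mean(y) = 34/3. SS_res = 137. SS_tot = 650/3. R^2 = 1 - 137/(650/3) = 239/650.

239/650


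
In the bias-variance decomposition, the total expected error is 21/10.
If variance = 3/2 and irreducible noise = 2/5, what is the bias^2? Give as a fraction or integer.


Total error = bias^2 + variance + irreducible noise. So bias^2 = 21/10 - 3/2 - 2/5 = 1/5.

1/5


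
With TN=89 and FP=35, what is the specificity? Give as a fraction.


Specificity = TN / (TN + FP) = 89 / 124 = 89/124.

89/124


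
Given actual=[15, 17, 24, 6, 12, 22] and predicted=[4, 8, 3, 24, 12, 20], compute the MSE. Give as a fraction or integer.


MSE = (1/6) * ((15-4)^2=121 + (17-8)^2=81 + (24-3)^2=441 + (6-24)^2=324 + (12-12)^2=0 + (22-20)^2=4). Sum = 971. MSE = 971/6.

971/6


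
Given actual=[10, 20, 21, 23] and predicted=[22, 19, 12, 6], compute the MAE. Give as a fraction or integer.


MAE = (1/4) * (|10-22|=12 + |20-19|=1 + |21-12|=9 + |23-6|=17). Sum = 39. MAE = 39/4.

39/4


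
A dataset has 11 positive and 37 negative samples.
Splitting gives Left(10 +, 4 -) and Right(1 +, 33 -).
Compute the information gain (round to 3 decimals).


H(parent) = 0.7766. H(left) = 0.8631, H(right) = 0.1914. Weighted = (14/48)*0.8631 + (34/48)*0.1914 = 0.3873. IG = 0.7766 - 0.3873 = 0.3893, which rounds to 0.389.

0.389


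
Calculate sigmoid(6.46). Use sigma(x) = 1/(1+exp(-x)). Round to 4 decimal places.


sigma(6.46) = 1/(1+e^(-6.46)) = 1/(1+0.001565) = 1/1.001565 = 0.9984.

0.9984


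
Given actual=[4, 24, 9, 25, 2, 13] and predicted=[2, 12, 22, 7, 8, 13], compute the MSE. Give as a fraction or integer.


MSE = (1/6) * ((4-2)^2=4 + (24-12)^2=144 + (9-22)^2=169 + (25-7)^2=324 + (2-8)^2=36 + (13-13)^2=0). Sum = 677. MSE = 677/6.

677/6


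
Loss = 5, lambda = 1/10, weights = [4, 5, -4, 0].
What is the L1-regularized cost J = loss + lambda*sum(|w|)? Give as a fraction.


L1 norm = sum(|w|) = 13. J = 5 + 1/10 * 13 = 63/10.

63/10


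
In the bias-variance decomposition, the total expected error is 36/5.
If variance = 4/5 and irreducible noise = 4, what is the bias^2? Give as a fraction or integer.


Total error = bias^2 + variance + irreducible noise. So bias^2 = 36/5 - 4/5 - 4 = 12/5.

12/5


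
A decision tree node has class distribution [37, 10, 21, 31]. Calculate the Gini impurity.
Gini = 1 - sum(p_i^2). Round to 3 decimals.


Total = 99. Proportions: 37/99, 10/99, 21/99, 31/99. sum(p_i^2) = 0.2929. Gini = 1 - 0.2929 = 0.7071, which rounds to 0.707.

0.707


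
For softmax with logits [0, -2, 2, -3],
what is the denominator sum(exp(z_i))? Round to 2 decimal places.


Denom = e^0=1.0000 + e^-2=0.1353 + e^2=7.3891 + e^-3=0.0498. Sum = 8.5742, which rounds to 8.57.

8.57


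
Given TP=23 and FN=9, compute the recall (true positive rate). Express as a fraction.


Recall = TP / (TP + FN) = 23 / 32 = 23/32.

23/32


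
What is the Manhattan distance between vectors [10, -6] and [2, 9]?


d = sum of absolute differences: |10-2|=8 + |-6-9|=15 = 23.

23


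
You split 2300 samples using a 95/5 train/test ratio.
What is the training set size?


Test set = 2300 * 5% = 115. Training set = 2300 - 115 = 2185.

2185


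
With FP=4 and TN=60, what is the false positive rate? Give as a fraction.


FPR = FP / (FP + TN) = 4 / 64 = 1/16.

1/16


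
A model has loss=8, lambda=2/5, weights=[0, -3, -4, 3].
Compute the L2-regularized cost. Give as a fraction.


L2 sq norm = sum(w^2) = 34. J = 8 + 2/5 * 34 = 108/5.

108/5


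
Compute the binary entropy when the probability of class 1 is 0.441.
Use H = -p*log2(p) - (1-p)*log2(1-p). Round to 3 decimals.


H = -0.441*log2(0.441) - 0.559*log2(0.559) = 0.990.

0.990


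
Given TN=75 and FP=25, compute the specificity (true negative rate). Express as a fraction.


Specificity = TN / (TN + FP) = 75 / 100 = 3/4.

3/4


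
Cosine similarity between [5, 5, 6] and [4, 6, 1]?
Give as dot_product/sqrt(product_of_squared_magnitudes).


dot = 56. |a|^2 = 86, |b|^2 = 53. cos = 56/sqrt(4558).

56/sqrt(4558)


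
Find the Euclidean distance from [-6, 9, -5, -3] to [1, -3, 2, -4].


d = sqrt(sum of squared differences). (-6-1)^2=49, (9--3)^2=144, (-5-2)^2=49, (-3--4)^2=1. Sum = 243.

sqrt(243)


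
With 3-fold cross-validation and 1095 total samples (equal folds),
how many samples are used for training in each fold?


Each validation fold has 1095/3 = 365 samples. Training set = 1095 - 365 = 730.

730


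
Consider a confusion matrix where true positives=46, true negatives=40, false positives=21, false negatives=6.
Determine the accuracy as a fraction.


Accuracy = (TP + TN) / (TP + TN + FP + FN) = (46 + 40) / 113 = 86/113.

86/113


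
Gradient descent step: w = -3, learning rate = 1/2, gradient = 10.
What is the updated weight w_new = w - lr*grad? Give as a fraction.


w_new = -3 - 1/2 * 10 = -3 - 5 = -8.

-8


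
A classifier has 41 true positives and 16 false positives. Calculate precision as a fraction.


Precision = TP / (TP + FP) = 41 / 57 = 41/57.

41/57


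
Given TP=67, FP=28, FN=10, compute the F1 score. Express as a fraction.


Precision = 67/95 = 67/95. Recall = 67/77 = 67/77. F1 = 2*P*R/(P+R) = 67/86.

67/86


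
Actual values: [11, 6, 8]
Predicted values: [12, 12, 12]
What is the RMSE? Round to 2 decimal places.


MSE = 17.6667. RMSE = sqrt(17.6667) = 4.20.

4.20


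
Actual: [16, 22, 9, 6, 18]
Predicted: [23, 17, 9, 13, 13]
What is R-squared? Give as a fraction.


Mean(y) = 71/5. SS_res = 148. SS_tot = 864/5. R^2 = 1 - 148/(864/5) = 31/216.

31/216


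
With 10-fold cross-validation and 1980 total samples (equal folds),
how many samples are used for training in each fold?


Each validation fold has 1980/10 = 198 samples. Training set = 1980 - 198 = 1782.

1782


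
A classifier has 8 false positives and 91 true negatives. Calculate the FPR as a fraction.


FPR = FP / (FP + TN) = 8 / 99 = 8/99.

8/99


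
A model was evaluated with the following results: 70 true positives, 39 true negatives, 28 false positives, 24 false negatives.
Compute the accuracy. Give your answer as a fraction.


Accuracy = (TP + TN) / (TP + TN + FP + FN) = (70 + 39) / 161 = 109/161.

109/161


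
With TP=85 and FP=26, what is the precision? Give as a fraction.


Precision = TP / (TP + FP) = 85 / 111 = 85/111.

85/111


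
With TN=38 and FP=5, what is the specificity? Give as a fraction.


Specificity = TN / (TN + FP) = 38 / 43 = 38/43.

38/43


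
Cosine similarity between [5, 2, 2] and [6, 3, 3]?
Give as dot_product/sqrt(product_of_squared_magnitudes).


dot = 42. |a|^2 = 33, |b|^2 = 54. cos = 42/sqrt(1782).

42/sqrt(1782)


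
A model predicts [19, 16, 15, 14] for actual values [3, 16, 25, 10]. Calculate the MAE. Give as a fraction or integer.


MAE = (1/4) * (|3-19|=16 + |16-16|=0 + |25-15|=10 + |10-14|=4). Sum = 30. MAE = 15/2.

15/2


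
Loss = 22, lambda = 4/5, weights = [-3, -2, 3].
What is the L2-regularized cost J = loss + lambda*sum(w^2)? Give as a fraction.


L2 sq norm = sum(w^2) = 22. J = 22 + 4/5 * 22 = 198/5.

198/5


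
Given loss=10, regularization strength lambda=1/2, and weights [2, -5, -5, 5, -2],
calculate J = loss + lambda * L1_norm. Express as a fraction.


L1 norm = sum(|w|) = 19. J = 10 + 1/2 * 19 = 39/2.

39/2


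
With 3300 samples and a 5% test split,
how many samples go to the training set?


Test set = 3300 * 5% = 165. Training set = 3300 - 165 = 3135.

3135


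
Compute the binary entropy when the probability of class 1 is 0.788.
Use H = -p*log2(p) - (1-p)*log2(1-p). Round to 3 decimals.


H = -0.788*log2(0.788) - 0.212*log2(0.212) = 0.745.

0.745


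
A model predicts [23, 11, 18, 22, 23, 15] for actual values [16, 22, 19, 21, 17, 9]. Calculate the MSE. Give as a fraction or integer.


MSE = (1/6) * ((16-23)^2=49 + (22-11)^2=121 + (19-18)^2=1 + (21-22)^2=1 + (17-23)^2=36 + (9-15)^2=36). Sum = 244. MSE = 122/3.

122/3


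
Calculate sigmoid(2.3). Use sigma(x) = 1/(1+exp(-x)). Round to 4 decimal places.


sigma(2.3) = 1/(1+e^(-2.3)) = 1/(1+0.100259) = 1/1.100259 = 0.9089.

0.9089


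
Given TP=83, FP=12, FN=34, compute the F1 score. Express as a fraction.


Precision = 83/95 = 83/95. Recall = 83/117 = 83/117. F1 = 2*P*R/(P+R) = 83/106.

83/106


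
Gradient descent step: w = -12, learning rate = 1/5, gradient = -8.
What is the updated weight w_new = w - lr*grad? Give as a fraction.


w_new = -12 - 1/5 * -8 = -12 - -8/5 = -52/5.

-52/5


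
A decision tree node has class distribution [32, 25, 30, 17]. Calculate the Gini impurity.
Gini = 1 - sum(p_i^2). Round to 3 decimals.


Total = 104. Proportions: 32/104, 25/104, 30/104, 17/104. sum(p_i^2) = 0.2624. Gini = 1 - 0.2624 = 0.7376, which rounds to 0.738.

0.738


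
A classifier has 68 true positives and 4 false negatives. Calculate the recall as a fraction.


Recall = TP / (TP + FN) = 68 / 72 = 17/18.

17/18


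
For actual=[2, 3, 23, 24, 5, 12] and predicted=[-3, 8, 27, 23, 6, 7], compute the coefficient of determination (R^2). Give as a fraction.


Mean(y) = 23/2. SS_res = 93. SS_tot = 987/2. R^2 = 1 - 93/(987/2) = 267/329.

267/329


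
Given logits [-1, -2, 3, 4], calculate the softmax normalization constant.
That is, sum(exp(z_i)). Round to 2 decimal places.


Denom = e^-1=0.3679 + e^-2=0.1353 + e^3=20.0855 + e^4=54.5982. Sum = 75.1869, which rounds to 75.19.

75.19


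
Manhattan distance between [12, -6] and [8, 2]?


d = sum of absolute differences: |12-8|=4 + |-6-2|=8 = 12.

12


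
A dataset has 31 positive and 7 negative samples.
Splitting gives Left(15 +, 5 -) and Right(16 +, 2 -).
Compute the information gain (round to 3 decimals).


H(parent) = 0.6892. H(left) = 0.8113, H(right) = 0.5033. Weighted = (20/38)*0.8113 + (18/38)*0.5033 = 0.6654. IG = 0.6892 - 0.6654 = 0.0238, which rounds to 0.024.

0.024


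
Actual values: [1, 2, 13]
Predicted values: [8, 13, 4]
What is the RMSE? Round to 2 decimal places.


MSE = 83.6667. RMSE = sqrt(83.6667) = 9.15.

9.15


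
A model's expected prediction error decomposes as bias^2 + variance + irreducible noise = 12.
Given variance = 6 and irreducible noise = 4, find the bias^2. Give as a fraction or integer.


Total error = bias^2 + variance + irreducible noise. So bias^2 = 12 - 6 - 4 = 2.

2


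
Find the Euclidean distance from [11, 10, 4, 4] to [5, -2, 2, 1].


d = sqrt(sum of squared differences). (11-5)^2=36, (10--2)^2=144, (4-2)^2=4, (4-1)^2=9. Sum = 193.

sqrt(193)


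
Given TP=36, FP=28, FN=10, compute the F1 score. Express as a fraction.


Precision = 36/64 = 9/16. Recall = 36/46 = 18/23. F1 = 2*P*R/(P+R) = 36/55.

36/55


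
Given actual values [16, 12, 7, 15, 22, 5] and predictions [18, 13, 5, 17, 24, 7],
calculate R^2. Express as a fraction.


Mean(y) = 77/6. SS_res = 21. SS_tot = 1169/6. R^2 = 1 - 21/(1169/6) = 149/167.

149/167


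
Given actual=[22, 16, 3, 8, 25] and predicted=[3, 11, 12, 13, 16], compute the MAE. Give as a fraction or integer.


MAE = (1/5) * (|22-3|=19 + |16-11|=5 + |3-12|=9 + |8-13|=5 + |25-16|=9). Sum = 47. MAE = 47/5.

47/5


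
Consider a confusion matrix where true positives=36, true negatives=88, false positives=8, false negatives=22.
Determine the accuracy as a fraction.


Accuracy = (TP + TN) / (TP + TN + FP + FN) = (36 + 88) / 154 = 62/77.

62/77


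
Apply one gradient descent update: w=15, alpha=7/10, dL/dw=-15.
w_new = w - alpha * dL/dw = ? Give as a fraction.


w_new = 15 - 7/10 * -15 = 15 - -21/2 = 51/2.

51/2


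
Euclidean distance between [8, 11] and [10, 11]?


d = sqrt(sum of squared differences). (8-10)^2=4, (11-11)^2=0. Sum = 4.

2


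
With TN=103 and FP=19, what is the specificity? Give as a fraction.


Specificity = TN / (TN + FP) = 103 / 122 = 103/122.

103/122


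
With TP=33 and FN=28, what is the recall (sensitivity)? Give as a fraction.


Recall = TP / (TP + FN) = 33 / 61 = 33/61.

33/61


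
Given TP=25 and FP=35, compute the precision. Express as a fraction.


Precision = TP / (TP + FP) = 25 / 60 = 5/12.

5/12


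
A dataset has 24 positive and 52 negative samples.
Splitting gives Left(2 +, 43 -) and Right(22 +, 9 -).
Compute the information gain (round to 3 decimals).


H(parent) = 0.8997. H(left) = 0.2623, H(right) = 0.8691. Weighted = (45/76)*0.2623 + (31/76)*0.8691 = 0.5098. IG = 0.8997 - 0.5098 = 0.3899, which rounds to 0.390.

0.390


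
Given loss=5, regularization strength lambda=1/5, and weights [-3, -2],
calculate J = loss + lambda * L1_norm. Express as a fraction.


L1 norm = sum(|w|) = 5. J = 5 + 1/5 * 5 = 6.

6


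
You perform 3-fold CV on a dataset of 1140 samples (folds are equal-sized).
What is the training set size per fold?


Each validation fold has 1140/3 = 380 samples. Training set = 1140 - 380 = 760.

760


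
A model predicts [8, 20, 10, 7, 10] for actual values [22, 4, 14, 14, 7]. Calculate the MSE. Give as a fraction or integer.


MSE = (1/5) * ((22-8)^2=196 + (4-20)^2=256 + (14-10)^2=16 + (14-7)^2=49 + (7-10)^2=9). Sum = 526. MSE = 526/5.

526/5


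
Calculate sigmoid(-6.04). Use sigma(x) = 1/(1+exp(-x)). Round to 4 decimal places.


sigma(-6.04) = 1/(1+e^(6.04)) = 1/(1+419.893035) = 1/420.893035 = 0.0024.

0.0024


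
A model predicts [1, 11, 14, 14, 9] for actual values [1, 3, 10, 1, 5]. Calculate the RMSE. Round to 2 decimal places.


MSE = 53.0000. RMSE = sqrt(53.0000) = 7.28.

7.28


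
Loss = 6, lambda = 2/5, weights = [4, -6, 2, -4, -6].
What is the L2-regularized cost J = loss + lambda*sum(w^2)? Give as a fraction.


L2 sq norm = sum(w^2) = 108. J = 6 + 2/5 * 108 = 246/5.

246/5


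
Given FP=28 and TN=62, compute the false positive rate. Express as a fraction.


FPR = FP / (FP + TN) = 28 / 90 = 14/45.

14/45


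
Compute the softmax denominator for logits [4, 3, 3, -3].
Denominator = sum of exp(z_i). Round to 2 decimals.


Denom = e^4=54.5982 + e^3=20.0855 + e^3=20.0855 + e^-3=0.0498. Sum = 94.8190, which rounds to 94.82.

94.82


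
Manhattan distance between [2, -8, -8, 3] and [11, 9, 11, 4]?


d = sum of absolute differences: |2-11|=9 + |-8-9|=17 + |-8-11|=19 + |3-4|=1 = 46.

46


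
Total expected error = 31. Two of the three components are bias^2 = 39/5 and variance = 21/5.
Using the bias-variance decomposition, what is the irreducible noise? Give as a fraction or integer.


Total error = bias^2 + variance + irreducible noise. So irreducible noise = 31 - 39/5 - 21/5 = 19.

19


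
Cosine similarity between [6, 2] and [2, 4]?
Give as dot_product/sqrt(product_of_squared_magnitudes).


dot = 20. |a|^2 = 40, |b|^2 = 20. cos = 20/sqrt(800).

20/sqrt(800)


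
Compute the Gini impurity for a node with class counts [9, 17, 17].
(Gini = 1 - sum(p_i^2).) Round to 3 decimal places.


Total = 43. Proportions: 9/43, 17/43, 17/43. sum(p_i^2) = 0.3564. Gini = 1 - 0.3564 = 0.6436, which rounds to 0.644.

0.644


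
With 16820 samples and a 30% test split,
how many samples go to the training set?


Test set = 16820 * 30% = 5046. Training set = 16820 - 5046 = 11774.

11774


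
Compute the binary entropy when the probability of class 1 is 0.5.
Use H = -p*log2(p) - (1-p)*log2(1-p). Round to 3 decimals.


H = -0.5*log2(0.5) - 0.5*log2(0.5) = 1.000.

1.000


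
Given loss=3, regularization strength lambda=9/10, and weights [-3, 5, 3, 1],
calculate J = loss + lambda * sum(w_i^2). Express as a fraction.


L2 sq norm = sum(w^2) = 44. J = 3 + 9/10 * 44 = 213/5.

213/5


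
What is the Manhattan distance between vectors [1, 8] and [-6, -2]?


d = sum of absolute differences: |1--6|=7 + |8--2|=10 = 17.

17


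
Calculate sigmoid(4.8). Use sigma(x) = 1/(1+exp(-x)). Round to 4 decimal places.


sigma(4.8) = 1/(1+e^(-4.8)) = 1/(1+0.008230) = 1/1.008230 = 0.9918.

0.9918


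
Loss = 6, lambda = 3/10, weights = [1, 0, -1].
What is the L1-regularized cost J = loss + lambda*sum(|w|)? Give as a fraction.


L1 norm = sum(|w|) = 2. J = 6 + 3/10 * 2 = 33/5.

33/5


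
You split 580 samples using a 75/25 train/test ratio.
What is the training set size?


Test set = 580 * 25% = 145. Training set = 580 - 145 = 435.

435


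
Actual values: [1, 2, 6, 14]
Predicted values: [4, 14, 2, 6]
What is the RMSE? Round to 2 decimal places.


MSE = 58.2500. RMSE = sqrt(58.2500) = 7.63.

7.63


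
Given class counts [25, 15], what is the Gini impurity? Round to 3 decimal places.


Total = 40. Proportions: 25/40, 15/40. sum(p_i^2) = 0.5312. Gini = 1 - 0.5312 = 0.4688, which rounds to 0.469.

0.469


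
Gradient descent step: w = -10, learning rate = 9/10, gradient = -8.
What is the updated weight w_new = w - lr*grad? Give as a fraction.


w_new = -10 - 9/10 * -8 = -10 - -36/5 = -14/5.

-14/5


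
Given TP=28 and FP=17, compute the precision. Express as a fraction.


Precision = TP / (TP + FP) = 28 / 45 = 28/45.

28/45


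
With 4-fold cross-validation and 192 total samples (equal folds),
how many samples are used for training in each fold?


Each validation fold has 192/4 = 48 samples. Training set = 192 - 48 = 144.

144


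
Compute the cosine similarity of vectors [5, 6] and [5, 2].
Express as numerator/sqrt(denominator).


dot = 37. |a|^2 = 61, |b|^2 = 29. cos = 37/sqrt(1769).

37/sqrt(1769)


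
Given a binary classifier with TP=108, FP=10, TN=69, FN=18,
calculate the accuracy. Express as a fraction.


Accuracy = (TP + TN) / (TP + TN + FP + FN) = (108 + 69) / 205 = 177/205.

177/205


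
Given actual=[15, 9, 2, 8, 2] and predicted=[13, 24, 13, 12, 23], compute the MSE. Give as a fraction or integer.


MSE = (1/5) * ((15-13)^2=4 + (9-24)^2=225 + (2-13)^2=121 + (8-12)^2=16 + (2-23)^2=441). Sum = 807. MSE = 807/5.

807/5


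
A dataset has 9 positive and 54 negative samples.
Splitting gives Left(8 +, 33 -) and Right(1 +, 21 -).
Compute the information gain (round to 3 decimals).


H(parent) = 0.5917. H(left) = 0.7121, H(right) = 0.2668. Weighted = (41/63)*0.7121 + (22/63)*0.2668 = 0.5566. IG = 0.5917 - 0.5566 = 0.0351, which rounds to 0.035.

0.035


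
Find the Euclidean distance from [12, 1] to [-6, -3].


d = sqrt(sum of squared differences). (12--6)^2=324, (1--3)^2=16. Sum = 340.

sqrt(340)


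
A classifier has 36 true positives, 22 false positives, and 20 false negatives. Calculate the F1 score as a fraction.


Precision = 36/58 = 18/29. Recall = 36/56 = 9/14. F1 = 2*P*R/(P+R) = 12/19.

12/19


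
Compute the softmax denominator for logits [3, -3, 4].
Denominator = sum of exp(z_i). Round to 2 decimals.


Denom = e^3=20.0855 + e^-3=0.0498 + e^4=54.5982. Sum = 74.7335, which rounds to 74.73.

74.73


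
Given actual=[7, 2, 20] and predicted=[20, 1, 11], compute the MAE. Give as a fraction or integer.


MAE = (1/3) * (|7-20|=13 + |2-1|=1 + |20-11|=9). Sum = 23. MAE = 23/3.

23/3


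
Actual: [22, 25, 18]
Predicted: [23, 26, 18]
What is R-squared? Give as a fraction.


Mean(y) = 65/3. SS_res = 2. SS_tot = 74/3. R^2 = 1 - 2/(74/3) = 34/37.

34/37


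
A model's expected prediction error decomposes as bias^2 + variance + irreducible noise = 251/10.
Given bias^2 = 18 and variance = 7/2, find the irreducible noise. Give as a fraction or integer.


Total error = bias^2 + variance + irreducible noise. So irreducible noise = 251/10 - 18 - 7/2 = 18/5.

18/5


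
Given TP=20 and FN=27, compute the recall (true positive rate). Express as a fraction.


Recall = TP / (TP + FN) = 20 / 47 = 20/47.

20/47


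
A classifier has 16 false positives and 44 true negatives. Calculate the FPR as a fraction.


FPR = FP / (FP + TN) = 16 / 60 = 4/15.

4/15


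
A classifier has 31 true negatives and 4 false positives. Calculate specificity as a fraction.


Specificity = TN / (TN + FP) = 31 / 35 = 31/35.

31/35


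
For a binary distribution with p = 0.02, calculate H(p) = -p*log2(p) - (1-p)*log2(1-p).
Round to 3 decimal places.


H = -0.02*log2(0.02) - 0.98*log2(0.98) = 0.141.

0.141


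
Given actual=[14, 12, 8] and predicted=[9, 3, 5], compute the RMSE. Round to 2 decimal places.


MSE = 38.3333. RMSE = sqrt(38.3333) = 6.19.

6.19


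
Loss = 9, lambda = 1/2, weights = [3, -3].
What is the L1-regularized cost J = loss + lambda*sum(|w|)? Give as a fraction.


L1 norm = sum(|w|) = 6. J = 9 + 1/2 * 6 = 12.

12


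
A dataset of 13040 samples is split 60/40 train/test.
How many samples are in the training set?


Test set = 13040 * 40% = 5216. Training set = 13040 - 5216 = 7824.

7824


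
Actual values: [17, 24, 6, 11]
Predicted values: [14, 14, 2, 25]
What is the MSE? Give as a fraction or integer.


MSE = (1/4) * ((17-14)^2=9 + (24-14)^2=100 + (6-2)^2=16 + (11-25)^2=196). Sum = 321. MSE = 321/4.

321/4


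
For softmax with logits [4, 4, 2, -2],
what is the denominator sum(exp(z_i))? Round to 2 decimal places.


Denom = e^4=54.5982 + e^4=54.5982 + e^2=7.3891 + e^-2=0.1353. Sum = 116.7208, which rounds to 116.72.

116.72


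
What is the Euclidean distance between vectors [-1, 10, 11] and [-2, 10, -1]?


d = sqrt(sum of squared differences). (-1--2)^2=1, (10-10)^2=0, (11--1)^2=144. Sum = 145.

sqrt(145)


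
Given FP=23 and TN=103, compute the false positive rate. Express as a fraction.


FPR = FP / (FP + TN) = 23 / 126 = 23/126.

23/126


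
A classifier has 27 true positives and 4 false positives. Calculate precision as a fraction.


Precision = TP / (TP + FP) = 27 / 31 = 27/31.

27/31


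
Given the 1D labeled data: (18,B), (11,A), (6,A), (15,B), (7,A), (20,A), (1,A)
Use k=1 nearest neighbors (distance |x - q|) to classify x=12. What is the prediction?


Distances: |18-12|=6, |11-12|=1, |6-12|=6, |15-12|=3, |7-12|=5, |20-12|=8, |1-12|=11. 1 nearest: (11,A). Counts: {'A': 1}. Majority class: A.

A


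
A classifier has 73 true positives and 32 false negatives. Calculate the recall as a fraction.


Recall = TP / (TP + FN) = 73 / 105 = 73/105.

73/105


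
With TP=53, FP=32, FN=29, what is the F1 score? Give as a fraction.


Precision = 53/85 = 53/85. Recall = 53/82 = 53/82. F1 = 2*P*R/(P+R) = 106/167.

106/167


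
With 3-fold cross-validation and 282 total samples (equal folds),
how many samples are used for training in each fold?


Each validation fold has 282/3 = 94 samples. Training set = 282 - 94 = 188.

188


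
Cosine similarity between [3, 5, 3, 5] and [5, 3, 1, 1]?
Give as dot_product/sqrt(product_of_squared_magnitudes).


dot = 38. |a|^2 = 68, |b|^2 = 36. cos = 38/sqrt(2448).

38/sqrt(2448)


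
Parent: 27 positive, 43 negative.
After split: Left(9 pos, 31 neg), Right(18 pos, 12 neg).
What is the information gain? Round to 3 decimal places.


H(parent) = 0.9620. H(left) = 0.7692, H(right) = 0.9710. Weighted = (40/70)*0.7692 + (30/70)*0.9710 = 0.8557. IG = 0.9620 - 0.8557 = 0.1063, which rounds to 0.106.

0.106


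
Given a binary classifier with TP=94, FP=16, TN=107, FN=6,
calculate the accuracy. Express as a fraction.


Accuracy = (TP + TN) / (TP + TN + FP + FN) = (94 + 107) / 223 = 201/223.

201/223


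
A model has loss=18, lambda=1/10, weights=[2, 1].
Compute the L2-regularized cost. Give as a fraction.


L2 sq norm = sum(w^2) = 5. J = 18 + 1/10 * 5 = 37/2.

37/2


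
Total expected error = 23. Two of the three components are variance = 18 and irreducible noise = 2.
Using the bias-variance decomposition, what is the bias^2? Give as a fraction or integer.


Total error = bias^2 + variance + irreducible noise. So bias^2 = 23 - 18 - 2 = 3.

3


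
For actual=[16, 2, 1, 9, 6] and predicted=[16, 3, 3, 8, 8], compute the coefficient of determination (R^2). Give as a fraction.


Mean(y) = 34/5. SS_res = 10. SS_tot = 734/5. R^2 = 1 - 10/(734/5) = 342/367.

342/367


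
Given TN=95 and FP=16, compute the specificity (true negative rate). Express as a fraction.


Specificity = TN / (TN + FP) = 95 / 111 = 95/111.

95/111


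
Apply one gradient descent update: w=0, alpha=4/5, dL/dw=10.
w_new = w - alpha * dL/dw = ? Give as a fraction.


w_new = 0 - 4/5 * 10 = 0 - 8 = -8.

-8


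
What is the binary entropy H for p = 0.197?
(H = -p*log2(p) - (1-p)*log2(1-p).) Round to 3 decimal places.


H = -0.197*log2(0.197) - 0.803*log2(0.803) = 0.716.

0.716


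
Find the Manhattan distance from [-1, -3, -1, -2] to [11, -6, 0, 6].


d = sum of absolute differences: |-1-11|=12 + |-3--6|=3 + |-1-0|=1 + |-2-6|=8 = 24.

24


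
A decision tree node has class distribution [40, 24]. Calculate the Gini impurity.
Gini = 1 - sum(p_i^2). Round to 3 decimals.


Total = 64. Proportions: 40/64, 24/64. sum(p_i^2) = 0.5312. Gini = 1 - 0.5312 = 0.4688, which rounds to 0.469.

0.469


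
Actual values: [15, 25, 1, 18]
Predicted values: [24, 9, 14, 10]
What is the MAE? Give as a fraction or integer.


MAE = (1/4) * (|15-24|=9 + |25-9|=16 + |1-14|=13 + |18-10|=8). Sum = 46. MAE = 23/2.

23/2


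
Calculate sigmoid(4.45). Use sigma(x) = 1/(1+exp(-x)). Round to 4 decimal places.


sigma(4.45) = 1/(1+e^(-4.45)) = 1/(1+0.011679) = 1/1.011679 = 0.9885.

0.9885


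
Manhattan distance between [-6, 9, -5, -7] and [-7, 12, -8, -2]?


d = sum of absolute differences: |-6--7|=1 + |9-12|=3 + |-5--8|=3 + |-7--2|=5 = 12.

12


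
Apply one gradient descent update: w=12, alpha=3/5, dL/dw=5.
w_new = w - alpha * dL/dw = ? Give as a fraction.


w_new = 12 - 3/5 * 5 = 12 - 3 = 9.

9


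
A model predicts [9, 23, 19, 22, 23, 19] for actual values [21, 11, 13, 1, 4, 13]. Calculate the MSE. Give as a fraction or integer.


MSE = (1/6) * ((21-9)^2=144 + (11-23)^2=144 + (13-19)^2=36 + (1-22)^2=441 + (4-23)^2=361 + (13-19)^2=36). Sum = 1162. MSE = 581/3.

581/3


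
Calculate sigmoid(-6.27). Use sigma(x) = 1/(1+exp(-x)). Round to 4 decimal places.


sigma(-6.27) = 1/(1+e^(6.27)) = 1/(1+528.477378) = 1/529.477378 = 0.0019.

0.0019


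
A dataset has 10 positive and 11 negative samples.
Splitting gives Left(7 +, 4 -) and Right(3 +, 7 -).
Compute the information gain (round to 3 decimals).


H(parent) = 0.9984. H(left) = 0.9457, H(right) = 0.8813. Weighted = (11/21)*0.9457 + (10/21)*0.8813 = 0.9150. IG = 0.9984 - 0.9150 = 0.0834, which rounds to 0.083.

0.083


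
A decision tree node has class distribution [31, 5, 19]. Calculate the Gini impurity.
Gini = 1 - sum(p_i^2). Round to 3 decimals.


Total = 55. Proportions: 31/55, 5/55, 19/55. sum(p_i^2) = 0.4453. Gini = 1 - 0.4453 = 0.5547, which rounds to 0.555.

0.555


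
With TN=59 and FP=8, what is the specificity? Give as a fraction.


Specificity = TN / (TN + FP) = 59 / 67 = 59/67.

59/67


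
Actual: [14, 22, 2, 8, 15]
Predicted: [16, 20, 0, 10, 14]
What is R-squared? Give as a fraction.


Mean(y) = 61/5. SS_res = 17. SS_tot = 1144/5. R^2 = 1 - 17/(1144/5) = 1059/1144.

1059/1144


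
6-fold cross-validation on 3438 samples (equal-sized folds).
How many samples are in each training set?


Each validation fold has 3438/6 = 573 samples. Training set = 3438 - 573 = 2865.

2865


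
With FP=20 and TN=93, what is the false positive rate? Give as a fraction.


FPR = FP / (FP + TN) = 20 / 113 = 20/113.

20/113


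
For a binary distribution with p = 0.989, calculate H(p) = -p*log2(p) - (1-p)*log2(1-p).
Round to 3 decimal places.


H = -0.989*log2(0.989) - 0.011*log2(0.011) = 0.087.

0.087


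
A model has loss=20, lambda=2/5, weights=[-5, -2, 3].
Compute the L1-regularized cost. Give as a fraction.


L1 norm = sum(|w|) = 10. J = 20 + 2/5 * 10 = 24.

24


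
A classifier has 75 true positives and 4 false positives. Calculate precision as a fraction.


Precision = TP / (TP + FP) = 75 / 79 = 75/79.

75/79


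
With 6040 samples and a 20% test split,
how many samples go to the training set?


Test set = 6040 * 20% = 1208. Training set = 6040 - 1208 = 4832.

4832


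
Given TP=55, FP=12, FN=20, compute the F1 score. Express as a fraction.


Precision = 55/67 = 55/67. Recall = 55/75 = 11/15. F1 = 2*P*R/(P+R) = 55/71.

55/71


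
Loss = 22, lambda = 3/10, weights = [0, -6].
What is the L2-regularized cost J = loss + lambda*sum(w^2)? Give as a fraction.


L2 sq norm = sum(w^2) = 36. J = 22 + 3/10 * 36 = 164/5.

164/5


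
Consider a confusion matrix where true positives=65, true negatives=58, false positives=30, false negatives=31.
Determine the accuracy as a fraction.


Accuracy = (TP + TN) / (TP + TN + FP + FN) = (65 + 58) / 184 = 123/184.

123/184


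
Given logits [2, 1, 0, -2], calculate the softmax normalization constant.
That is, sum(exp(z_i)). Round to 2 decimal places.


Denom = e^2=7.3891 + e^1=2.7183 + e^0=1.0000 + e^-2=0.1353. Sum = 11.2427, which rounds to 11.24.

11.24


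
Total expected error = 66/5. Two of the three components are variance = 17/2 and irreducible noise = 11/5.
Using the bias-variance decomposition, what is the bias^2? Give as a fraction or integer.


Total error = bias^2 + variance + irreducible noise. So bias^2 = 66/5 - 17/2 - 11/5 = 5/2.

5/2


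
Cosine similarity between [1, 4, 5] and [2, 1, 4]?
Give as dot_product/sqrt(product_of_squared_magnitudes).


dot = 26. |a|^2 = 42, |b|^2 = 21. cos = 26/sqrt(882).

26/sqrt(882)


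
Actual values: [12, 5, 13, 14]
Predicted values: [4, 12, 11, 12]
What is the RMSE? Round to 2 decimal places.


MSE = 30.2500. RMSE = sqrt(30.2500) = 5.50.

5.50


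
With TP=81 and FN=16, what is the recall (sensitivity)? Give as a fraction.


Recall = TP / (TP + FN) = 81 / 97 = 81/97.

81/97


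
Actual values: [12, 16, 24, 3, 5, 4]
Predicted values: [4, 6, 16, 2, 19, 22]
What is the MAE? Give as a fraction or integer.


MAE = (1/6) * (|12-4|=8 + |16-6|=10 + |24-16|=8 + |3-2|=1 + |5-19|=14 + |4-22|=18). Sum = 59. MAE = 59/6.

59/6


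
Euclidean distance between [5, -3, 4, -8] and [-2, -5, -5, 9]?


d = sqrt(sum of squared differences). (5--2)^2=49, (-3--5)^2=4, (4--5)^2=81, (-8-9)^2=289. Sum = 423.

sqrt(423)


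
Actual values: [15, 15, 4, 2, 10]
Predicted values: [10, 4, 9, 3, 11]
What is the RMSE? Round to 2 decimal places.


MSE = 34.6000. RMSE = sqrt(34.6000) = 5.88.

5.88


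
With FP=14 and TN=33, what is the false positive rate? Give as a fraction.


FPR = FP / (FP + TN) = 14 / 47 = 14/47.

14/47


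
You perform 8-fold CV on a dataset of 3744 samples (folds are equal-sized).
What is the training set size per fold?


Each validation fold has 3744/8 = 468 samples. Training set = 3744 - 468 = 3276.

3276


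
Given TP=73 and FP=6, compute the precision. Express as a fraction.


Precision = TP / (TP + FP) = 73 / 79 = 73/79.

73/79


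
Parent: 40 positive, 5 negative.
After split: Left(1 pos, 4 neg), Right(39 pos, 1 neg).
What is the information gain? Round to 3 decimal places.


H(parent) = 0.5033. H(left) = 0.7219, H(right) = 0.1687. Weighted = (5/45)*0.7219 + (40/45)*0.1687 = 0.2302. IG = 0.5033 - 0.2302 = 0.2731, which rounds to 0.273.

0.273


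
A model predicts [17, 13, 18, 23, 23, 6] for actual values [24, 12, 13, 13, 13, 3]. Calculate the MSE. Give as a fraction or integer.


MSE = (1/6) * ((24-17)^2=49 + (12-13)^2=1 + (13-18)^2=25 + (13-23)^2=100 + (13-23)^2=100 + (3-6)^2=9). Sum = 284. MSE = 142/3.

142/3


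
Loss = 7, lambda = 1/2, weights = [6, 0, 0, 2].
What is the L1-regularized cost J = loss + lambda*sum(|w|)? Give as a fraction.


L1 norm = sum(|w|) = 8. J = 7 + 1/2 * 8 = 11.

11


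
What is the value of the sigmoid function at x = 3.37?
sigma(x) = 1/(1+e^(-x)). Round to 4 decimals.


sigma(3.37) = 1/(1+e^(-3.37)) = 1/(1+0.034390) = 1/1.034390 = 0.9668.

0.9668


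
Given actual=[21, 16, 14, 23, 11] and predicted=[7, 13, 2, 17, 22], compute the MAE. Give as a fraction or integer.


MAE = (1/5) * (|21-7|=14 + |16-13|=3 + |14-2|=12 + |23-17|=6 + |11-22|=11). Sum = 46. MAE = 46/5.

46/5


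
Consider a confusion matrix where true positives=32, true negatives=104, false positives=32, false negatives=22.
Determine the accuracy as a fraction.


Accuracy = (TP + TN) / (TP + TN + FP + FN) = (32 + 104) / 190 = 68/95.

68/95


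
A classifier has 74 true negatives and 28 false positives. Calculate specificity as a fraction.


Specificity = TN / (TN + FP) = 74 / 102 = 37/51.

37/51


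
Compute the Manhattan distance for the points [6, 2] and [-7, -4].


d = sum of absolute differences: |6--7|=13 + |2--4|=6 = 19.

19


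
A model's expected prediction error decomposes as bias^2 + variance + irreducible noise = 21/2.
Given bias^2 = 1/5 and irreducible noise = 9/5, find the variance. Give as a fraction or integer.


Total error = bias^2 + variance + irreducible noise. So variance = 21/2 - 1/5 - 9/5 = 17/2.

17/2


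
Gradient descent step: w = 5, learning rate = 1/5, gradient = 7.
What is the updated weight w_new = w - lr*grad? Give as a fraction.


w_new = 5 - 1/5 * 7 = 5 - 7/5 = 18/5.

18/5


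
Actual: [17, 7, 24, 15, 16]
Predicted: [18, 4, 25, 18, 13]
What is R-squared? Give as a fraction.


Mean(y) = 79/5. SS_res = 29. SS_tot = 734/5. R^2 = 1 - 29/(734/5) = 589/734.

589/734


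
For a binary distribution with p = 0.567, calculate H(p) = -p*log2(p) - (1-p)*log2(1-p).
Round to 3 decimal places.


H = -0.567*log2(0.567) - 0.433*log2(0.433) = 0.987.

0.987


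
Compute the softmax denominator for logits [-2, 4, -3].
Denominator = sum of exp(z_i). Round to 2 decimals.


Denom = e^-2=0.1353 + e^4=54.5982 + e^-3=0.0498. Sum = 54.7833, which rounds to 54.78.

54.78


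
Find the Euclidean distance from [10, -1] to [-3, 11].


d = sqrt(sum of squared differences). (10--3)^2=169, (-1-11)^2=144. Sum = 313.

sqrt(313)
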